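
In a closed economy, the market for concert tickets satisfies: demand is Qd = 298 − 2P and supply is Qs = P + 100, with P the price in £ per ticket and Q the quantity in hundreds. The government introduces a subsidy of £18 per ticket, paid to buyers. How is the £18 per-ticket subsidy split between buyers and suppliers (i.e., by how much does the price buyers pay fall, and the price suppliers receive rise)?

Before the subsidy: set 298 − 2P = P + 100 → P* = £66, Q* = 166.
With a per-unit subsidy paid to buyers, each effectively pays P − 18, so demand becomes Qd = 298 − 2(P − 18).
Solving gives Q = 178 with buyers paying £60 and suppliers receiving £78 (the £18 wedge).
Gain to buyers: £6; to suppliers: £12. (They sum to £18.)

Buyers gain £6 per ticket; suppliers gain £12 per ticket.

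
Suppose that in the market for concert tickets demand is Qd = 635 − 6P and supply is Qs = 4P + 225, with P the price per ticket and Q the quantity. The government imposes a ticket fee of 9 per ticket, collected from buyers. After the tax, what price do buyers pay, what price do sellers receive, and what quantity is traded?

Without the tax, 635 − 6P = 4P + 225 gives 10P = 410, so P* = 41 and Q* = 389.
With the tax collected from buyers, demand (in seller-price terms) shifts: Qd = 635 − 6(P + 9).
New equilibrium: buyers pay 44.6, sellers receive 35.6, Q = 367.4. (Wedge: Pb − Ps = 9.)

Buyers pay 44.6; sellers receive 35.6; quantity = 367.4.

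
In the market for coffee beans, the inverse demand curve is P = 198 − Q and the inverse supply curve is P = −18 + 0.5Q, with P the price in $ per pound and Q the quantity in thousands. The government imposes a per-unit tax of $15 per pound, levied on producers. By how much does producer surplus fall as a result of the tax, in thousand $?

Producer surplus falls by $695 thousand.

Inverting to Q(P) form: Qd = 198 − P; Qs = 2P + 36.
Before the tax: set 198 − P = 2P + 36 → P* = $54, Q* = 144.
With the tax collected from producers, supply shifts: Qs = 2(P − 15) + 36.
New equilibrium: consumers pay $64, producers receive $49, Q = 134. (Wedge: Pb − Ps = 15.)
ΔPS is the trapezoid between Q = 134 and Q = 144 of height $5: ½ · (144 + 134) · 5 = $695.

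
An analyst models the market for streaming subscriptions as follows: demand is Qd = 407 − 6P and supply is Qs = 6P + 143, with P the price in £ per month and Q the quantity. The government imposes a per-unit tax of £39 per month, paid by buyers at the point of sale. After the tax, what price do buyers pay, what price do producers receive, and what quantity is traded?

Without the tax, 407 − 6P = 6P + 143 gives 12P = 264, so P* = £22 and Q* = 275.
With the tax collected from buyers, demand (in seller-price terms) shifts: Qd = 407 − 6(P + 39).
Solving gives Q = 158 with buyers paying £41.5 and producers receiving £2.5 (the £39 wedge).
The less price-elastic side of the market bears the larger share of a per-unit tax.

Buyers pay £41.5; producers receive £2.5; quantity = 158.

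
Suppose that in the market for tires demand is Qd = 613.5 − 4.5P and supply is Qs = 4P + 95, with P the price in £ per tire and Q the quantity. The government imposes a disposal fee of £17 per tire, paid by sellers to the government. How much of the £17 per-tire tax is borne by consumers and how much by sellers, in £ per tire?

Consumers bear £8 per tire; sellers bear £9 per tire.

Before the tax: set 613.5 − 4.5P = 4P + 95 → P* = £61, Q* = 339.
With the tax collected from sellers, supply shifts: Qs = 4(P − 17) + 95.
Solving gives Q = 303 with consumers paying £69 and sellers receiving £52 (the £17 wedge).
Burden on consumers: £8; on sellers: £9. (They sum to £17.)
The less price-elastic side of the market bears the larger share of a per-unit tax.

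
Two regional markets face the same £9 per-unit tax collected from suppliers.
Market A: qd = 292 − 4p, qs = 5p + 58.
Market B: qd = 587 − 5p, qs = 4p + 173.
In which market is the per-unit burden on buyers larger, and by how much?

Market A, by £1.

Market A: pre-tax p* = £26, q* = 188; post-tax q = 168; per-unit burden on buyers = £5.
Market B: pre-tax p* = £46, q* = 357; post-tax q = 337; per-unit burden on buyers = £4.
Difference: £5 vs £4 → market A is larger by £1.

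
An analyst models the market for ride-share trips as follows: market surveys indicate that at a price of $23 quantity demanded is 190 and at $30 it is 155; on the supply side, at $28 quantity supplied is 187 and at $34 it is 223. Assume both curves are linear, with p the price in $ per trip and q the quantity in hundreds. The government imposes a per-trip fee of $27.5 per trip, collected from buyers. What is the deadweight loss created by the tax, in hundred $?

Deadweight loss = $1031.25 hundred.

Demand slope: (155 − 190)/(30 − 23) = -5, so qd = 305 − 5p.
Supply slope: (223 − 187)/(34 − 28) = 6, so qs = 6p + 19.
Without the tax, 305 − 5p = 6p + 19 gives 11p = 286, so p* = $26 and q* = 175.
With the tax collected from buyers, demand (in seller-price terms) shifts: qd = 305 − 5(p + 27.5).
New equilibrium: buyers pay $41, sellers receive $13.5, q = 100. (Wedge: pb − ps = 27.5.)
Quantity falls by |ΔQ| = |175 − 100| = 75.
DWL = ½ · t · |ΔQ| = ½ · 27.5 · 75 = $1031.25.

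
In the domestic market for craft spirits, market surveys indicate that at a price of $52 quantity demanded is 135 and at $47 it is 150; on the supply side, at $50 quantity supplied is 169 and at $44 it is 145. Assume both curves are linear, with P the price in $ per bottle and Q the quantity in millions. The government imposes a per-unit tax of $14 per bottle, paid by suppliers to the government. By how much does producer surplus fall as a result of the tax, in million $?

Demand slope: (150 − 135)/(47 − 52) = -3, so Qd = 291 − 3P.
Supply slope: (145 − 169)/(44 − 50) = 4, so Qs = 4P − 31.
Before the tax: set 291 − 3P = 4P − 31 → P* = $46, Q* = 153.
With the tax collected from suppliers, supply shifts: Qs = 4(P − 14) − 31.
New equilibrium: buyers pay $54, suppliers receive $40, Q = 129. (Wedge: Pb − Ps = 14.)
ΔPS is the trapezoid between Q = 129 and Q = 153 of height $6: ½ · (153 + 129) · 6 = $846.

Producer surplus falls by $846 million.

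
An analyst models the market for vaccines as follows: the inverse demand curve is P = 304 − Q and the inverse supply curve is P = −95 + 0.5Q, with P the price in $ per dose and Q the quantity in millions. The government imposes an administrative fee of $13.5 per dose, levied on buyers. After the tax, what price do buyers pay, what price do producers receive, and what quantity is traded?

Inverting to Q(P) form: Qd = 304 − P; Qs = 2P + 190.
Without the tax, 304 − P = 2P + 190 gives 3P = 114, so P* = $38 and Q* = 266.
With the tax collected from buyers, demand (in seller-price terms) shifts: Qd = 304 − (P + 13.5).
New equilibrium: buyers pay $47, producers receive $33.5, Q = 257. (Wedge: Pb − Ps = 13.5.)

Buyers pay $47; producers receive $33.5; quantity = 257.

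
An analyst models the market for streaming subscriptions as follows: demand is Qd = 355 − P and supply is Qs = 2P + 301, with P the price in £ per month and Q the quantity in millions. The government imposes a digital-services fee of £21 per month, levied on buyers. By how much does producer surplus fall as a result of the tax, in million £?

Without the tax, 355 − P = 2P + 301 gives 3P = 54, so P* = £18 and Q* = 337.
With the tax collected from buyers, demand (in seller-price terms) shifts: Qd = 355 − (P + 21).
Solving gives Q = 323 with buyers paying £32 and suppliers receiving £11 (the £21 wedge).
ΔPS is the trapezoid between Q = 323 and Q = 337 of height £7: ½ · (337 + 323) · 7 = £2310.

Producer surplus falls by £2310 million.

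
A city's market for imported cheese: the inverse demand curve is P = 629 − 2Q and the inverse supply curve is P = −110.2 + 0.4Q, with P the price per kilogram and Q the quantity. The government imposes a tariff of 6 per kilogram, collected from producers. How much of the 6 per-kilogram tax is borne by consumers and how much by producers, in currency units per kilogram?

Inverting to Q(P) form: Qd = 314.5 − 0.5P; Qs = 2.5P + 275.5.
Before the tax: set 314.5 − 0.5P = 2.5P + 275.5 → P* = 13, Q* = 308.
With the tax collected from producers, supply shifts: Qs = 2.5(P − 6) + 275.5.
New equilibrium: consumers pay 18, producers receive 12, Q = 305.5. (Wedge: Pb − Ps = 6.)
Burden on consumers: 5; on producers: 1. (They sum to 6.)
The less price-elastic side of the market bears the larger share of a per-unit tax.

Consumers bear 5 per kilogram; producers bear 1 per kilogram.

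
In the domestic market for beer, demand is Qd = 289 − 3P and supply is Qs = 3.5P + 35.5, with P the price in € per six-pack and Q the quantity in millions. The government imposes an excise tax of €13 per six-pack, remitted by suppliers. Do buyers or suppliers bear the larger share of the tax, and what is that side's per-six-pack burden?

Before the tax: set 289 − 3P = 3.5P + 35.5 → P* = €39, Q* = 172.
With the tax collected from suppliers, supply shifts: Qs = 3.5(P − 13) + 35.5.
Solving gives Q = 151 with buyers paying €46 and suppliers receiving €33 (the €13 wedge).
Per-six-pack burden: buyers €7, suppliers €6.
Buyers take the larger share because demand is less price-elastic here (demand slope 3 vs supply slope 3.5).
The less price-elastic side of the market bears the larger share of a per-unit tax.

Buyers bear the larger share: €7 per six-pack.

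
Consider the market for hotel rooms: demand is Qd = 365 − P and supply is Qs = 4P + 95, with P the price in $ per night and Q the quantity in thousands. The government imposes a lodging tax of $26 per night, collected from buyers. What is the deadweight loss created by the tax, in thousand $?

Deadweight loss = $270.4 thousand.

Without the tax, 365 − P = 4P + 95 gives 5P = 270, so P* = $54 and Q* = 311.
With the tax collected from buyers, demand (in seller-price terms) shifts: Qd = 365 − (P + 26).
New equilibrium: buyers pay $74.8, sellers receive $48.8, Q = 290.2. (Wedge: Pb − Ps = 26.)
Quantity falls by |ΔQ| = |311 − 290.2| = 20.8.
DWL = ½ · t · |ΔQ| = ½ · 26 · 20.8 = $270.4.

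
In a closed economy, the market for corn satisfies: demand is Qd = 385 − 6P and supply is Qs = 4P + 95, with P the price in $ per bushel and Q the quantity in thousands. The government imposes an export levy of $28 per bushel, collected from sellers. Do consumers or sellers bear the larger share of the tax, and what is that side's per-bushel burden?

Sellers bear the larger share: $16.8 per bushel.

Without the tax, 385 − 6P = 4P + 95 gives 10P = 290, so P* = $29 and Q* = 211.
With the tax collected from sellers, supply shifts: Qs = 4(P − 28) + 95.
Solving gives Q = 143.8 with consumers paying $40.2 and sellers receiving $12.2 (the $28 wedge).
Per-bushel burden: consumers $11.2, sellers $16.8.
Sellers take the larger share because supply is less price-elastic here (demand slope 6 vs supply slope 4).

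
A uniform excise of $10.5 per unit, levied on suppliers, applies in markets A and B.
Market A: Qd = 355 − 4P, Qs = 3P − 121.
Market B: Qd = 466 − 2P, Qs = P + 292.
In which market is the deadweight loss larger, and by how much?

Market A: pre-tax P* = $68, Q* = 83; post-tax Q = 65; deadweight loss = $94.5.
Market B: pre-tax P* = $58, Q* = 350; post-tax Q = 343; deadweight loss = $36.75.
Difference: $94.5 vs $36.75 → market A is larger by $57.75.

Market A, by $57.75.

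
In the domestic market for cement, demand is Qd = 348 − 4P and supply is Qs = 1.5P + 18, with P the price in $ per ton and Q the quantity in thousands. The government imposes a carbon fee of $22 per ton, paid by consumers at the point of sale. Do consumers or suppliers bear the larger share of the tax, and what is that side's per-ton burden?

Before the tax: set 348 − 4P = 1.5P + 18 → P* = $60, Q* = 108.
With the tax collected from consumers, demand (in seller-price terms) shifts: Qd = 348 − 4(P + 22).
New equilibrium: consumers pay $66, suppliers receive $44, Q = 84. (Wedge: Pb − Ps = 22.)
Per-ton burden: consumers $6, suppliers $16.
Suppliers take the larger share because supply is less price-elastic here (demand slope 4 vs supply slope 1.5).

Suppliers bear the larger share: $16 per ton.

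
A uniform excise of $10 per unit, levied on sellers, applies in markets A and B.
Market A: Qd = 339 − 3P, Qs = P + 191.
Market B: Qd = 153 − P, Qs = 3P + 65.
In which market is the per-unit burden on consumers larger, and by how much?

Market B, by $5.

Market A: pre-tax P* = $37, Q* = 228; post-tax Q = 220.5; per-unit burden on consumers = $2.5.
Market B: pre-tax P* = $22, Q* = 131; post-tax Q = 123.5; per-unit burden on consumers = $7.5.
Difference: $2.5 vs $7.5 → market B is larger by $5.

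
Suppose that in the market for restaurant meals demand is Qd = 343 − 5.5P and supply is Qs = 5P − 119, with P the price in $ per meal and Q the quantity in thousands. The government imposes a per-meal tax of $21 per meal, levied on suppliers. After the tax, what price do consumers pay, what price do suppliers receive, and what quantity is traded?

Consumers pay $54; suppliers receive $33; quantity = 46.

Without the tax, 343 − 5.5P = 5P − 119 gives 10.5P = 462, so P* = $44 and Q* = 101.
With the tax collected from suppliers, supply shifts: Qs = 5(P − 21) − 119.
Solving gives Q = 46 with consumers paying $54 and suppliers receiving $33 (the $21 wedge).
The less price-elastic side of the market bears the larger share of a per-unit tax.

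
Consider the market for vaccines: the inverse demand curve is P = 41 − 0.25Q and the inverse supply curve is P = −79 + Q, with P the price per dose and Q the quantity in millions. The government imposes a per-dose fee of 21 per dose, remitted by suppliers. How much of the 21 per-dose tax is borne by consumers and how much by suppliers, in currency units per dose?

Consumers bear 4.2 per dose; suppliers bear 16.8 per dose.

Rewrite in direct form: Qd = 164 − 4P and Qs = P + 79.
Without the tax, 164 − 4P = P + 79 gives 5P = 85, so P* = 17 and Q* = 96.
With the tax collected from suppliers, supply shifts: Qs = (P − 21) + 79.
Solving gives Q = 79.2 with consumers paying 21.2 and suppliers receiving 0.2 (the 21 wedge).
Burden on consumers: 4.2; on suppliers: 16.8. (They sum to 21.)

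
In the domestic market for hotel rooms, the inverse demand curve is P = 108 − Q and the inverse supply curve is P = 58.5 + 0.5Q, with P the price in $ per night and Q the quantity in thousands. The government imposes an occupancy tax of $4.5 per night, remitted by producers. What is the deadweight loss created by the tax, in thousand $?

Deadweight loss = $6.75 thousand.

Rewrite in direct form: Qd = 108 − P and Qs = 2P − 117.
Before the tax: set 108 − P = 2P − 117 → P* = $75, Q* = 33.
With the tax collected from producers, supply shifts: Qs = 2(P − 4.5) − 117.
Solving gives Q = 30 with consumers paying $78 and producers receiving $73.5 (the $4.5 wedge).
Quantity falls by |ΔQ| = |33 − 30| = 3.
DWL = ½ · t · |ΔQ| = ½ · 4.5 · 3 = $6.75.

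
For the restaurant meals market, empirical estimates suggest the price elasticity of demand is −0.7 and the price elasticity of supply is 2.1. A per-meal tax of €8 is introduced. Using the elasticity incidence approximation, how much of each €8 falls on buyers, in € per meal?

Buyers bear ≈ €6 per meal.

Incidence ratio: buyers' share ≈ εs / (εs + |εd|) = 2.1 / (2.1 + 0.7) = 0.75.
So buyers bear ≈ 0.75 × €8 = €6; producers bear €2.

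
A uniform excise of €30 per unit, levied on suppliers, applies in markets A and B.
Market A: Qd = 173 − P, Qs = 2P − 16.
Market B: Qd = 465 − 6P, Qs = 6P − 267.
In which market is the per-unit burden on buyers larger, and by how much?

Market A, by €5.

Market A: pre-tax P* = €63, Q* = 110; post-tax Q = 90; per-unit burden on buyers = €20.
Market B: pre-tax P* = €61, Q* = 99; post-tax Q = 9; per-unit burden on buyers = €15.
Difference: €20 vs €15 → market A is larger by €5.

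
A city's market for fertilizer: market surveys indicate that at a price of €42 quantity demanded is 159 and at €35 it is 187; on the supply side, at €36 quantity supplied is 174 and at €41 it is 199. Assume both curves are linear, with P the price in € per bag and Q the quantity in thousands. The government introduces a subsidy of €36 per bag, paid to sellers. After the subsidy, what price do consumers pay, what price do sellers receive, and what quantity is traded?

Consumers pay €17; sellers receive €53; quantity = 259.

Demand slope: (187 − 159)/(35 − 42) = -4, so Qd = 327 − 4P.
Supply slope: (199 − 174)/(41 − 36) = 5, so Qs = 5P − 6.
Without the subsidy, 327 − 4P = 5P − 6 gives 9P = 333, so P* = €37 and Q* = 179.
With a per-unit subsidy paid to sellers, each receives P + 36 per unit sold, so supply becomes Qs = 5(P + 36) − 6.
New equilibrium: consumers pay €17, sellers receive €53, Q = 259. (Wedge: Pb − Ps = −36.)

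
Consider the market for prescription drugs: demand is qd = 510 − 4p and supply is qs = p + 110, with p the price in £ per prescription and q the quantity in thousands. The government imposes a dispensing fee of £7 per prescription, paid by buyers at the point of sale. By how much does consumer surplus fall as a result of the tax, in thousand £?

Without the tax, 510 − 4p = p + 110 gives 5p = 400, so p* = £80 and q* = 190.
With the tax collected from buyers, demand (in seller-price terms) shifts: qd = 510 − 4(p + 7).
Solving gives q = 184.4 with buyers paying £81.4 and sellers receiving £74.4 (the £7 wedge).
ΔCS is the trapezoid between Q = 184.4 and Q = 190 of height £1.4: ½ · (190 + 184.4) · 1.4 = £262.08.

Consumer surplus falls by £262.08 thousand.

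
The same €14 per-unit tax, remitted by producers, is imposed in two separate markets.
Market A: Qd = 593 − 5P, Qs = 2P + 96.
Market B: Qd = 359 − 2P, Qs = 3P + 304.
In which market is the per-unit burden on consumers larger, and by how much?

Market B, by €4.4.

Market A: pre-tax P* = €71, Q* = 238; post-tax Q = 218; per-unit burden on consumers = €4.
Market B: pre-tax P* = €11, Q* = 337; post-tax Q = 320.2; per-unit burden on consumers = €8.4.
Difference: €4 vs €8.4 → market B is larger by €4.4.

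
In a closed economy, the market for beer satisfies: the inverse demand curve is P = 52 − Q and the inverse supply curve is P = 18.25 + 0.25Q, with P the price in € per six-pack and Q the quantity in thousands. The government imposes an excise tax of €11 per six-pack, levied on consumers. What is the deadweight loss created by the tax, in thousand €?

Deadweight loss = €48.4 thousand.

Rewrite in direct form: Qd = 52 − P and Qs = 4P − 73.
Without the tax, 52 − P = 4P − 73 gives 5P = 125, so P* = €25 and Q* = 27.
With the tax collected from consumers, demand (in seller-price terms) shifts: Qd = 52 − (P + 11).
New equilibrium: consumers pay €33.8, sellers receive €22.8, Q = 18.2. (Wedge: Pb − Ps = 11.)
Quantity falls by |ΔQ| = |27 − 18.2| = 8.8.
DWL = ½ · t · |ΔQ| = ½ · 11 · 8.8 = €48.4.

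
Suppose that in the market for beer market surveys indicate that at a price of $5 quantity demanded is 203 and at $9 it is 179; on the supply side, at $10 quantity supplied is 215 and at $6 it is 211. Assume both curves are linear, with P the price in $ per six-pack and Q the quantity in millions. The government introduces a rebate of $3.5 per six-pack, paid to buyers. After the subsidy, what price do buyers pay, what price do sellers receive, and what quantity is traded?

Demand slope: (179 − 203)/(9 − 5) = -6, so Qd = 233 − 6P.
Supply slope: (211 − 215)/(6 − 10) = 1, so Qs = P + 205.
Without the subsidy, 233 − 6P = P + 205 gives 7P = 28, so P* = $4 and Q* = 209.
With a per-unit subsidy paid to buyers, each effectively pays P − 3.5, so demand becomes Qd = 233 − 6(P − 3.5).
New equilibrium: buyers pay $3.5, sellers receive $7, Q = 212. (Wedge: Pb − Ps = −3.5.)

Buyers pay $3.5; sellers receive $7; quantity = 212.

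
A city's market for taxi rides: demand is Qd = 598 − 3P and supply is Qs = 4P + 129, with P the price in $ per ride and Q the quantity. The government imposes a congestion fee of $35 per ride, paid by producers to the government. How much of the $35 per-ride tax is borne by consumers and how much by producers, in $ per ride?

Consumers bear $20 per ride; producers bear $15 per ride.

Without the tax, 598 − 3P = 4P + 129 gives 7P = 469, so P* = $67 and Q* = 397.
With the tax collected from producers, supply shifts: Qs = 4(P − 35) + 129.
New equilibrium: consumers pay $87, producers receive $52, Q = 337. (Wedge: Pb − Ps = 35.)
Burden on consumers: $20; on producers: $15. (They sum to $35.)
The less price-elastic side of the market bears the larger share of a per-unit tax.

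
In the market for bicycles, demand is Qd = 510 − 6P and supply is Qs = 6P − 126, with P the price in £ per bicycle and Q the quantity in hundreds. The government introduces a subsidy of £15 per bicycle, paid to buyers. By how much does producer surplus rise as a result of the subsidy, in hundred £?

Producer surplus rises by £1608.75 hundred.

Before the subsidy: set 510 − 6P = 6P − 126 → P* = £53, Q* = 192.
With a per-unit subsidy paid to buyers, each effectively pays P − 15, so demand becomes Qd = 510 − 6(P − 15).
New equilibrium: buyers pay £45.5, suppliers receive £60.5, Q = 237. (Wedge: Pb − Ps = −15.)
ΔPS is the trapezoid between Q = 237 and Q = 192 of height £7.5: ½ · (192 + 237) · 7.5 = £1608.75.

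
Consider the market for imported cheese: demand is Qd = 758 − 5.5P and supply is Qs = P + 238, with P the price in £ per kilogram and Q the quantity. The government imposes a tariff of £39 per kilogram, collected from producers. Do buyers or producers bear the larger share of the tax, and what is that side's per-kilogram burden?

Producers bear the larger share: £33 per kilogram.

Before the tax: set 758 − 5.5P = P + 238 → P* = £80, Q* = 318.
With the tax collected from producers, supply shifts: Qs = (P − 39) + 238.
Solving gives Q = 285 with buyers paying £86 and producers receiving £47 (the £39 wedge).
Per-kilogram burden: buyers £6, producers £33.
Producers take the larger share because supply is less price-elastic here (demand slope 5.5 vs supply slope 1).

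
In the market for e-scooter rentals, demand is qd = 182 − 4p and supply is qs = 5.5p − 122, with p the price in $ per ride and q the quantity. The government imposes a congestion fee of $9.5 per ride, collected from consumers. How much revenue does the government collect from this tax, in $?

Without the tax, 182 − 4p = 5.5p − 122 gives 9.5p = 304, so p* = $32 and q* = 54.
With the tax collected from consumers, demand (in seller-price terms) shifts: qd = 182 − 4(p + 9.5).
Solving gives q = 32 with consumers paying $37.5 and sellers receiving $28 (the $9.5 wedge).
Revenue = t · Q = 9.5 · 32 = $304.

Tax revenue = $304.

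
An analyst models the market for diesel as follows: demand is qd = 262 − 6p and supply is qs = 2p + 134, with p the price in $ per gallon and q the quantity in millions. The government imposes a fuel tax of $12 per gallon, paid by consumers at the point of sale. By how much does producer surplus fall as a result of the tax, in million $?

Producer surplus falls by $1413 million.

Without the tax, 262 − 6p = 2p + 134 gives 8p = 128, so p* = $16 and q* = 166.
With the tax collected from consumers, demand (in seller-price terms) shifts: qd = 262 − 6(p + 12).
New equilibrium: consumers pay $19, suppliers receive $7, q = 148. (Wedge: pb − ps = 12.)
ΔPS is the trapezoid between Q = 148 and Q = 166 of height $9: ½ · (166 + 148) · 9 = $1413.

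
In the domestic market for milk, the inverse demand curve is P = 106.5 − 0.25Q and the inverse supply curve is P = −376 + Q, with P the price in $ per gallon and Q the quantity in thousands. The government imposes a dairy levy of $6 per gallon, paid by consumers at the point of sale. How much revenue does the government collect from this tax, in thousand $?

Inverting to Q(P) form: Qd = 426 − 4P; Qs = P + 376.
Before the tax: set 426 − 4P = P + 376 → P* = $10, Q* = 386.
With the tax collected from consumers, demand (in seller-price terms) shifts: Qd = 426 − 4(P + 6).
Solving gives Q = 381.2 with consumers paying $11.2 and suppliers receiving $5.2 (the $6 wedge).
Revenue = t · Q = 6 · 381.2 = $2287.2.

Tax revenue = $2287.2 thousand.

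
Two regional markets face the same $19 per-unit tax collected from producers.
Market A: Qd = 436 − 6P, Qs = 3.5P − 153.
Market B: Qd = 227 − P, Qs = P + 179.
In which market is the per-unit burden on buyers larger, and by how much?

Market A: pre-tax P* = $62, Q* = 64; post-tax Q = 22; per-unit burden on buyers = $7.
Market B: pre-tax P* = $24, Q* = 203; post-tax Q = 193.5; per-unit burden on buyers = $9.5.
Difference: $7 vs $9.5 → market B is larger by $2.5.

Market B, by $2.5.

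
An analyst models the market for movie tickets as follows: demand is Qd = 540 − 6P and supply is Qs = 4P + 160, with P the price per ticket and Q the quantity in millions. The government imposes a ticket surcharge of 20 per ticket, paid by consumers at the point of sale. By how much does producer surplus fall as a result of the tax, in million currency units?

Producer surplus falls by 3456 million.

Before the tax: set 540 − 6P = 4P + 160 → P* = 38, Q* = 312.
With the tax collected from consumers, demand (in seller-price terms) shifts: Qd = 540 − 6(P + 20).
Solving gives Q = 264 with consumers paying 46 and sellers receiving 26 (the 20 wedge).
ΔPS is the trapezoid between Q = 264 and Q = 312 of height 12: ½ · (312 + 264) · 12 = 3456.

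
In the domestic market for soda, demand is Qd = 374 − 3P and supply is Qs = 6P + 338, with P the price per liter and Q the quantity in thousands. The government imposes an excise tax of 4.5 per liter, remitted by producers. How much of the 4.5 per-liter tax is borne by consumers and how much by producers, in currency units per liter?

Consumers bear 3 per liter; producers bear 1.5 per liter.

Without the tax, 374 − 3P = 6P + 338 gives 9P = 36, so P* = 4 and Q* = 362.
With the tax collected from producers, supply shifts: Qs = 6(P − 4.5) + 338.
Solving gives Q = 353 with consumers paying 7 and producers receiving 2.5 (the 4.5 wedge).
Burden on consumers: 3; on producers: 1.5. (They sum to 4.5.)
The less price-elastic side of the market bears the larger share of a per-unit tax.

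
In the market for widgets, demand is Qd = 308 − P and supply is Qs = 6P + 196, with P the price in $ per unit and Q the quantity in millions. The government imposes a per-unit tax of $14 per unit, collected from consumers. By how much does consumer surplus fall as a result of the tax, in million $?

Before the tax: set 308 − P = 6P + 196 → P* = $16, Q* = 292.
With the tax collected from consumers, demand (in seller-price terms) shifts: Qd = 308 − (P + 14).
New equilibrium: consumers pay $28, producers receive $14, Q = 280. (Wedge: Pb − Ps = 14.)
ΔCS is the trapezoid between Q = 280 and Q = 292 of height $12: ½ · (292 + 280) · 12 = $3432.

Consumer surplus falls by $3432 million.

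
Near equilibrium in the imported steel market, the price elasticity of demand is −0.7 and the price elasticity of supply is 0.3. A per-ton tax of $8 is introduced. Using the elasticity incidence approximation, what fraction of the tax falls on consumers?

Consumers' share ≈ 0.3.

Incidence ratio: consumers' share ≈ εs / (εs + |εd|) = 0.3 / (0.3 + 0.7) = 0.3.
Supply is the less elastic side, so consumers bear the smaller share.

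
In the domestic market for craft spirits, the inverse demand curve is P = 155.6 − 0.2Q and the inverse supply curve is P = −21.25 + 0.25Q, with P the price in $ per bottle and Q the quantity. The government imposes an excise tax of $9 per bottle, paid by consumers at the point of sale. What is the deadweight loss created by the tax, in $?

Rewrite in direct form: Qd = 778 − 5P and Qs = 4P + 85.
Before the tax: set 778 − 5P = 4P + 85 → P* = $77, Q* = 393.
With the tax collected from consumers, demand (in seller-price terms) shifts: Qd = 778 − 5(P + 9).
Solving gives Q = 373 with consumers paying $81 and suppliers receiving $72 (the $9 wedge).
Quantity falls by |ΔQ| = |393 − 373| = 20.
DWL = ½ · t · |ΔQ| = ½ · 9 · 20 = $90.

Deadweight loss = $90.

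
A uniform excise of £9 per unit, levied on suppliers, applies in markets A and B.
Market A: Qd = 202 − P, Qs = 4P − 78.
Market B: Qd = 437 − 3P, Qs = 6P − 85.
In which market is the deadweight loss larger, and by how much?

Market A: pre-tax P* = £56, Q* = 146; post-tax Q = 138.8; deadweight loss = £32.4.
Market B: pre-tax P* = £58, Q* = 263; post-tax Q = 245; deadweight loss = £81.
Difference: £32.4 vs £81 → market B is larger by £48.6.

Market B, by £48.6.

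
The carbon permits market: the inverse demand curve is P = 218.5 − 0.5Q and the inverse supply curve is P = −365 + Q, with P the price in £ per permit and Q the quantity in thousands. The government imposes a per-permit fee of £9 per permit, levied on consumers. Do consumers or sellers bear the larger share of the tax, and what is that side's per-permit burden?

Sellers bear the larger share: £6 per permit.

Inverting to Q(P) form: Qd = 437 − 2P; Qs = P + 365.
Before the tax: set 437 − 2P = P + 365 → P* = £24, Q* = 389.
With the tax collected from consumers, demand (in seller-price terms) shifts: Qd = 437 − 2(P + 9).
New equilibrium: consumers pay £27, sellers receive £18, Q = 383. (Wedge: Pb − Ps = 9.)
Per-permit burden: consumers £3, sellers £6.
Sellers take the larger share because supply is less price-elastic here (demand slope 2 vs supply slope 1).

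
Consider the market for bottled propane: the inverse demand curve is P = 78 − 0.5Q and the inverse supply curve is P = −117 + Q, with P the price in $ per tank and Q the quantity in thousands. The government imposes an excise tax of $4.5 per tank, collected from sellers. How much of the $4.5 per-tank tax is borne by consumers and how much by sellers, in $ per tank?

Inverting to Q(P) form: Qd = 156 − 2P; Qs = P + 117.
Without the tax, 156 − 2P = P + 117 gives 3P = 39, so P* = $13 and Q* = 130.
With the tax collected from sellers, supply shifts: Qs = (P − 4.5) + 117.
Solving gives Q = 127 with consumers paying $14.5 and sellers receiving $10 (the $4.5 wedge).
Burden on consumers: $1.5; on sellers: $3. (They sum to $4.5.)
The less price-elastic side of the market bears the larger share of a per-unit tax.

Consumers bear $1.5 per tank; sellers bear $3 per tank.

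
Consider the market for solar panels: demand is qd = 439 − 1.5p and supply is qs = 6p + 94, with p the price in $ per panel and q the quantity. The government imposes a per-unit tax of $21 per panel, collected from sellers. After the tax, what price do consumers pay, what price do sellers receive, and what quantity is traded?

Without the tax, 439 − 1.5p = 6p + 94 gives 7.5p = 345, so p* = $46 and q* = 370.
With the tax collected from sellers, supply shifts: qs = 6(p − 21) + 94.
Solving gives q = 344.8 with consumers paying $62.8 and sellers receiving $41.8 (the $21 wedge).

Consumers pay $62.8; sellers receive $41.8; quantity = 344.8.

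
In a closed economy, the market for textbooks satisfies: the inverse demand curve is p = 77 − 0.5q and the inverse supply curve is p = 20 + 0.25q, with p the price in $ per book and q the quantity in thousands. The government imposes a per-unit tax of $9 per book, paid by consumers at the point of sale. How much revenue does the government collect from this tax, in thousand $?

Rewrite in direct form: qd = 154 − 2p and qs = 4p − 80.
Before the tax: set 154 − 2p = 4p − 80 → p* = $39, q* = 76.
With the tax collected from consumers, demand (in seller-price terms) shifts: qd = 154 − 2(p + 9).
Solving gives q = 64 with consumers paying $45 and sellers receiving $36 (the $9 wedge).
Revenue = t · Q = 9 · 64 = $576.

Tax revenue = $576 thousand.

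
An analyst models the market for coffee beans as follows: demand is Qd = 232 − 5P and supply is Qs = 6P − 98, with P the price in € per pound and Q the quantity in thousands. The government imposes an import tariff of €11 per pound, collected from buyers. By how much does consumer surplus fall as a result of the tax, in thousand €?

Consumer surplus falls by €402 thousand.

Without the tax, 232 − 5P = 6P − 98 gives 11P = 330, so P* = €30 and Q* = 82.
With the tax collected from buyers, demand (in seller-price terms) shifts: Qd = 232 − 5(P + 11).
New equilibrium: buyers pay €36, sellers receive €25, Q = 52. (Wedge: Pb − Ps = 11.)
ΔCS is the trapezoid between Q = 52 and Q = 82 of height €6: ½ · (82 + 52) · 6 = €402.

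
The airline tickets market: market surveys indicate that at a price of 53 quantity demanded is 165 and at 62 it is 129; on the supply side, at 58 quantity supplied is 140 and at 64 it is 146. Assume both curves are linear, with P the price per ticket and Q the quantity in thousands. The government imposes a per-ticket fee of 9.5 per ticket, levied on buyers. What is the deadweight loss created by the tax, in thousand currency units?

Demand slope: (129 − 165)/(62 − 53) = -4, so Qd = 377 − 4P.
Supply slope: (146 − 140)/(64 − 58) = 1, so Qs = P + 82.
Before the tax: set 377 − 4P = P + 82 → P* = 59, Q* = 141.
With the tax collected from buyers, demand (in seller-price terms) shifts: Qd = 377 − 4(P + 9.5).
New equilibrium: buyers pay 60.9, sellers receive 51.4, Q = 133.4. (Wedge: Pb − Ps = 9.5.)
Quantity falls by |ΔQ| = |141 − 133.4| = 7.6.
DWL = ½ · t · |ΔQ| = ½ · 9.5 · 7.6 = 36.1.

Deadweight loss = 36.1 thousand.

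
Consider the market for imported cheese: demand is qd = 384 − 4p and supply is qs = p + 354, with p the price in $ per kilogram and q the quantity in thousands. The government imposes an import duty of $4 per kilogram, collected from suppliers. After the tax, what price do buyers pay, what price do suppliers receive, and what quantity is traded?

Buyers pay $6.8; suppliers receive $2.8; quantity = 356.8.

Before the tax: set 384 − 4p = p + 354 → p* = $6, q* = 360.
With the tax collected from suppliers, supply shifts: qs = (p − 4) + 354.
New equilibrium: buyers pay $6.8, suppliers receive $2.8, q = 356.8. (Wedge: pb − ps = 4.)
The less price-elastic side of the market bears the larger share of a per-unit tax.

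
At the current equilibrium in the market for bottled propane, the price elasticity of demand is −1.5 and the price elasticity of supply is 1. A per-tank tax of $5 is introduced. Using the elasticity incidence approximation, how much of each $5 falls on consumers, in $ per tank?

Incidence ratio: consumers' share ≈ εs / (εs + |εd|) = 1 / (1 + 1.5) = 0.4.
So consumers bear ≈ 0.4 × $5 = $2; producers bear $3.

Consumers bear ≈ $2 per tank.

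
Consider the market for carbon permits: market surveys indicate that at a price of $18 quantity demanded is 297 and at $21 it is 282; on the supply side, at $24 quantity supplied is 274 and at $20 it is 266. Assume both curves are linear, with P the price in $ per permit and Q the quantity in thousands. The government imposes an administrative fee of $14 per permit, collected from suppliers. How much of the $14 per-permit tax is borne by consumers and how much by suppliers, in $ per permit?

Consumers bear $4 per permit; suppliers bear $10 per permit.

Demand slope: (282 − 297)/(21 − 18) = -5, so Qd = 387 − 5P.
Supply slope: (266 − 274)/(20 − 24) = 2, so Qs = 2P + 226.
Before the tax: set 387 − 5P = 2P + 226 → P* = $23, Q* = 272.
With the tax collected from suppliers, supply shifts: Qs = 2(P − 14) + 226.
Solving gives Q = 252 with consumers paying $27 and suppliers receiving $13 (the $14 wedge).
Burden on consumers: $4; on suppliers: $10. (They sum to $14.)
The less price-elastic side of the market bears the larger share of a per-unit tax.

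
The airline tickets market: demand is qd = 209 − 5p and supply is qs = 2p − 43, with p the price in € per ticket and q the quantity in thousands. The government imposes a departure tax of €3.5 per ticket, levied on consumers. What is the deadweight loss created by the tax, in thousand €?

Deadweight loss = €8.75 thousand.

Without the tax, 209 − 5p = 2p − 43 gives 7p = 252, so p* = €36 and q* = 29.
With the tax collected from consumers, demand (in seller-price terms) shifts: qd = 209 − 5(p + 3.5).
Solving gives q = 24 with consumers paying €37 and producers receiving €33.5 (the €3.5 wedge).
Quantity falls by |ΔQ| = |29 − 24| = 5.
DWL = ½ · t · |ΔQ| = ½ · 3.5 · 5 = €8.75.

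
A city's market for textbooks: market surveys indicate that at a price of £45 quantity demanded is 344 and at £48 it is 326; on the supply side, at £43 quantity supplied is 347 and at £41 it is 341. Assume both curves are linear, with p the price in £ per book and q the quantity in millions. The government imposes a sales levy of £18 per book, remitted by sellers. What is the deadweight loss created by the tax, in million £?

Deadweight loss = £324 million.

Demand slope: (326 − 344)/(48 − 45) = -6, so qd = 614 − 6p.
Supply slope: (341 − 347)/(41 − 43) = 3, so qs = 3p + 218.
Without the tax, 614 − 6p = 3p + 218 gives 9p = 396, so p* = £44 and q* = 350.
With the tax collected from sellers, supply shifts: qs = 3(p − 18) + 218.
New equilibrium: consumers pay £50, sellers receive £32, q = 314. (Wedge: pb − ps = 18.)
Quantity falls by |ΔQ| = |350 − 314| = 36.
DWL = ½ · t · |ΔQ| = ½ · 18 · 36 = £324.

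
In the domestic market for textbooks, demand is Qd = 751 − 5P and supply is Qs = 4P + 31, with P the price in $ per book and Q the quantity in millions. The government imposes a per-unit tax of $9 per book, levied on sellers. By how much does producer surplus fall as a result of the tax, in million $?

Without the tax, 751 − 5P = 4P + 31 gives 9P = 720, so P* = $80 and Q* = 351.
With the tax collected from sellers, supply shifts: Qs = 4(P − 9) + 31.
Solving gives Q = 331 with consumers paying $84 and sellers receiving $75 (the $9 wedge).
ΔPS is the trapezoid between Q = 331 and Q = 351 of height $5: ½ · (351 + 331) · 5 = $1705.

Producer surplus falls by $1705 million.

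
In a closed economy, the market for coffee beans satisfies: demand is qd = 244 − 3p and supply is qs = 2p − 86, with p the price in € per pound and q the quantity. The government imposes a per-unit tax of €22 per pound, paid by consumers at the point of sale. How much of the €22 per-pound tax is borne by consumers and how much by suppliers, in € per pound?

Consumers bear €8.8 per pound; suppliers bear €13.2 per pound.

Without the tax, 244 − 3p = 2p − 86 gives 5p = 330, so p* = €66 and q* = 46.
With the tax collected from consumers, demand (in seller-price terms) shifts: qd = 244 − 3(p + 22).
New equilibrium: consumers pay €74.8, suppliers receive €52.8, q = 19.6. (Wedge: pb − ps = 22.)
Burden on consumers: €8.8; on suppliers: €13.2. (They sum to €22.)
The less price-elastic side of the market bears the larger share of a per-unit tax.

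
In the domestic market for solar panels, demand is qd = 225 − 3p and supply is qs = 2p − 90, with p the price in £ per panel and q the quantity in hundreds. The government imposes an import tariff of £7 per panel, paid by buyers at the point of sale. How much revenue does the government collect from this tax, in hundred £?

Before the tax: set 225 − 3p = 2p − 90 → p* = £63, q* = 36.
With the tax collected from buyers, demand (in seller-price terms) shifts: qd = 225 − 3(p + 7).
New equilibrium: buyers pay £65.8, suppliers receive £58.8, q = 27.6. (Wedge: pb − ps = 7.)
Revenue = t · Q = 7 · 27.6 = £193.2.

Tax revenue = £193.2 hundred.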